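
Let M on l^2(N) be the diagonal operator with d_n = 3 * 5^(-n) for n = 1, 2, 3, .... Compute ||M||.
||M|| = 3/5 (attained at n = 1)

For M diagonal, ||M|| = sup_n |d_n|. The sequence d_n = 3 * 5^(-n) is positive and strictly decreasing (ratio 5^(-1) < 1), so the supremum is d_1 = 3/5. Hence ||M|| = 3/5.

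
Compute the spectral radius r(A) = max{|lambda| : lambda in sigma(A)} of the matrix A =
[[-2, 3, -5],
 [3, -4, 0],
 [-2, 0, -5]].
r(A) ≈ 7.8487

The eigenvalues of A are the roots of its characteristic polynomial. With M = A (coefficients from the trace, the sum of principal 2x2 minors, and det A):
  p(λ) = det(λ I - M) = λ^3 + 11λ^2 + 19λ - 45.
No integer candidate from the rational root theorem (±divisors of 45) is a root, so the roots are irrational. The cubic discriminant is Δ = 31860 > 0, so there are three distinct real roots. p(-8) = -5 and p(-7) = 18 have opposite signs, so a root lies in (-8, -7); Newton's method refines it to λ ≈ -7.8487. p(-5) = 10 and p(-4) = -9 have opposite signs, so a root lies in (-5, -4); Newton's method refines it to λ ≈ -4.442. p(1) = -14 and p(2) = 45 have opposite signs, so a root lies in (1, 2); Newton's method refines it to λ ≈ 1.2907. Check (Vieta): the three roots sum to -11, matching tr M = -11.
Thus the eigenvalues (to 4 decimals) are -7.8487 (modulus 7.8487); -4.442 (modulus 4.442); 1.2907 (modulus 1.2907). The spectral radius is the largest modulus: r(A) ≈ 7.8487. (Cross-check: r(A) ≤ ||A||_2 ≈ 8.3578; equality holds whenever A is normal, though it can also hold for some non-normal A.)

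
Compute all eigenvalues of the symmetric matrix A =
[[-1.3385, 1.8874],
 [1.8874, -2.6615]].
sigma(A) ≈ {-4, 0}

A is real symmetric, so its spectrum consists of real eigenvalues. Expanding the characteristic polynomial of the displayed matrix gives
  det(λ I - A) = p(λ) = λ^2 + (4)λ + (0).
Solving p(λ) = 0 yields eigenvalues ≈ -4, 0. (A is shown rounded to 4 decimals, so these recover the underlying integer eigenvalues to within that precision.)
Verification: the trace of A = -4 equals the sum of eigenvalues -4, and det(A) ≈ 0.0001 matches the eigenvalue product 0.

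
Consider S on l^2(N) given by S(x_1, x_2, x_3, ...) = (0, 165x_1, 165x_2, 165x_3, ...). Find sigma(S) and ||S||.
sigma(S) = closed disk {z in C : |z| ≤ 165}; ||S|| = 165

Note S = 165·U where U is the unit right shift (U x)_k = x_{k-1} (with x_0 := 0); so ||S|| = 165||U|| and sigma(S) = 165·sigma(U). ||S x||^2 = sum_{k≥1} |165x_k|^2 = 27225||x||^2, so ||S|| = 165 and sigma(S) ⊂ {|z| ≤ 165}. For any |lambda| < 165, the equation (S - lambda I) x = 0 forces x_1 = 0, then 165x_k = lambda x_{k+1} ⇒ x = 0, so S has no eigenvalues. But (S - lambda I) is not surjective for |lambda| < 165: solving (S - lambda I) x = e_1 would require x_n proportional to (lambda/165)^(-n), which is not in l^2. So every |lambda| < 165 lies in the residual spectrum. The boundary |lambda| = 165 is in the approximate point spectrum (the spectrum is closed). Hence sigma(S) is the closed disk of radius 165.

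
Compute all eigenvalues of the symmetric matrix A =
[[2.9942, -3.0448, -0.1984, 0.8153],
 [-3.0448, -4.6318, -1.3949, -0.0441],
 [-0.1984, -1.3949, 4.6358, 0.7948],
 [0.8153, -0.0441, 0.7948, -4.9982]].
sigma(A) ≈ {-6, -5, 4, 5}

A is real symmetric, so its spectrum consists of real eigenvalues. Expanding the characteristic polynomial of the displayed matrix gives
  det(λ I - A) = p(λ) = λ^4 + (2)λ^3 + (-49)λ^2 + (-50)λ + (599.9983).
Solving p(λ) = 0 yields eigenvalues ≈ -6, -5, 4, 5. (A is shown rounded to 4 decimals, so these recover the underlying integer eigenvalues to within that precision.)
Verification: the trace of A = -2 equals the sum of eigenvalues -2, and det(A) ≈ 599.9983 matches the eigenvalue product 600.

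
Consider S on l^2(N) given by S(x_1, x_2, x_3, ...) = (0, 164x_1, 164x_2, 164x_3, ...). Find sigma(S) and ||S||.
sigma(S) = closed disk {z in C : |z| ≤ 164}; ||S|| = 164

Note S = 164·U where U is the unit right shift (U x)_k = x_{k-1} (with x_0 := 0); so ||S|| = 164||U|| and sigma(S) = 164·sigma(U). ||S x||^2 = sum_{k≥1} |164x_k|^2 = 26896||x||^2, so ||S|| = 164 and sigma(S) ⊂ {|z| ≤ 164}. For any |lambda| < 164, the equation (S - lambda I) x = 0 forces x_1 = 0, then 164x_k = lambda x_{k+1} ⇒ x = 0, so S has no eigenvalues. But (S - lambda I) is not surjective for |lambda| < 164: solving (S - lambda I) x = e_1 would require x_n proportional to (lambda/164)^(-n), which is not in l^2. So every |lambda| < 164 lies in the residual spectrum. The boundary |lambda| = 164 is in the approximate point spectrum (the spectrum is closed). Hence sigma(S) is the closed disk of radius 164.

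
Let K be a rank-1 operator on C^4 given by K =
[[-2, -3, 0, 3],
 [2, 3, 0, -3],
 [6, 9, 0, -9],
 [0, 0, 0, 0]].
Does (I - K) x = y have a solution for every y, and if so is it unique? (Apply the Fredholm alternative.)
(I - K) is singular (det(I - K) = 0, i.e. 1 ∈ sigma(K)). (I - K) x = y is solvable iff y ⊥ ker((I - K)^*) = span{(-2, -3, 0, 3)}, i.e. iff -2y_1 - 3y_2 + 3y_4 = 0. When solvable, the solutions are x = y + c·(1, -1, -3, 0), c arbitrary (ker(I - K) = span{(1, -1, -3, 0)}, dimension 1).

K has rank 1, so it is an outer product K = u v^T: every row of K is a multiple of one row vector. Reading off the entries, u = (1, -1, -3, 0) and v = (-2, -3, 0, 3) (row i of K equals u_i·v^T). A rank-one matrix u v^T satisfies K u = u (v·u) and kills the (3)-dimensional subspace v^⊥, so its characteristic polynomial is lambda^3 (lambda - v·u) with v·u = tr K = 1. Hence the eigenvalues of I - K are 1 (multiplicity 3) and 1 - (1) = 0, so det(I - K) = 0. (Direct check: I - K =
[[3, 3, 0, -3],
 [-2, -2, 0, 3],
 [-6, -9, 1, 9],
 [0, 0, 0, 1]]
has determinant 0.) So 1 is an eigenvalue of K and (I - K) is not invertible. The finite-dimensional Fredholm alternative says: either (I - K) is invertible, or ker(I - K) ≠ {0} and then range(I - K) = ker((I - K)^*)^⊥, with dim ker(I - K) = dim ker((I - K)^*). We are in the second case, so we need both kernels. Kernel of I - K: (I - K) u = u - u (v·u) = u - u = 0, so ker(I - K) = span{u} = span{(1, -1, -3, 0)} (it is exactly 1-dimensional because rank(I - K) = 3). Kernel of the adjoint: K is real, so (I - K)^* = I - K^T = I - v u^T, and (I - v u^T) v = v - v (u·v) = 0; hence ker((I - K)^*) = span{v} = span{(-2, -3, 0, 3)}. Therefore (I - K) x = y is solvable iff <y, v> = 0, i.e. iff -2y_1 - 3y_2 + 3y_4 = 0. When this holds, K y = u (v·y) = 0, so (I - K) y = y and x = y is a particular solution; the full solution set is the line x = y + c·u = y + c·(1, -1, -3, 0), c ∈ C.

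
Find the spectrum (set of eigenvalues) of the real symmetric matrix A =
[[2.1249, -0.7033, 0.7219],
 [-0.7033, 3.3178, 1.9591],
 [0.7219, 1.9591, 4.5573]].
sigma(A) ≈ {1, 3, 6}

A is real symmetric, so its spectrum consists of real eigenvalues. Expanding the characteristic polynomial of the displayed matrix gives
  det(λ I - A) = p(λ) = λ^3 + (-10)λ^2 + (27)λ + (-18).
Solving p(λ) = 0 yields eigenvalues ≈ 1, 3, 6. (A is shown rounded to 4 decimals, so these recover the underlying integer eigenvalues to within that precision.)
Verification: the trace of A = 10 equals the sum of eigenvalues 10, and det(A) ≈ 18.0009 matches the eigenvalue product 18.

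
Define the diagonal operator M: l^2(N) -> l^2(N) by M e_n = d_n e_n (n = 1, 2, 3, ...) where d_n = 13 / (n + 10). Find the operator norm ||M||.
||M|| = 13/11 (attained at n = 1)

For M diagonal, ||M|| = sup_n |d_n| = sup_n 13/(n + 10). This is positive and strictly decreasing in n, so the supremum is attained at n = 1: d_1 = 13/(1 + 10) = 13/11. Hence ||M|| = 13/11.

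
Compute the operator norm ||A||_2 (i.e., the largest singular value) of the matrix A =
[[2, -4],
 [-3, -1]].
||A||_2 = sqrt((30 + sqrt(116))/2) ≈ 4.515 (= sqrt(largest eigenvalue of A^T A))

||A||_2 = sigma_max(A) = sqrt(lambda_max(A^T A)). Form the symmetric matrix M = A^T A =
[[13, -5],
 [-5, 17]].
Its characteristic polynomial (trace, determinant of M give the coefficients) is
  p(λ) = det(λ I - M) = λ^2 - 30λ + 196.
For λ^2 - 30λ + 196 the discriminant is 116. It is nonnegative but not a perfect square, so the roots are real and irrational: λ = (30 ± sqrt(116))/2 ≈ 20.3852, 9.6148.
So the eigenvalues of A^T A are ≈ 9.6148, 20.3852 (all ≥ 0, as they must be for A^T A). The largest is λ_max = (30 + sqrt(116))/2 ≈ 20.3852, hence ||A||_2 = sqrt(λ_max) = sqrt((30 + sqrt(116))/2) ≈ 4.515.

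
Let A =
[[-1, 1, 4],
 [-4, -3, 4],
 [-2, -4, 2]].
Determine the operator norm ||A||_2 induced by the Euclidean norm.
||A||_2 ≈ 8.2327 (= sqrt(largest eigenvalue of A^T A))

||A||_2 = sigma_max(A) = sqrt(lambda_max(A^T A)). Form the symmetric matrix M = A^T A =
[[21, 19, -24],
 [19, 26, -16],
 [-24, -16, 36]].
Its characteristic polynomial (trace, sum of principal 2x2 minors, determinant of M give the coefficients) is
  p(λ) = det(λ I - M) = λ^3 - 83λ^2 + 1045λ - 900.
No integer candidate from the rational root theorem (±divisors of 900) is a root, so the roots are irrational. The cubic discriminant is Δ = 2283099525 > 0, so there are three distinct real roots. p(0) = -900 and p(1) = 63 have opposite signs, so a root lies in (0, 1); Newton's method refines it to λ ≈ 0.929. p(14) = 206 and p(15) = -525 have opposite signs, so a root lies in (14, 15); Newton's method refines it to λ ≈ 14.2931. p(67) = -2709 and p(68) = 800 have opposite signs, so a root lies in (67, 68); Newton's method refines it to λ ≈ 67.7779. Check (Vieta): the three roots sum to 83, matching tr M = 83.
So the eigenvalues of A^T A are ≈ 0.929, 14.2931, 67.7779 (all ≥ 0, as they must be for A^T A). The largest is λ_max ≈ 67.7779, hence ||A||_2 = sqrt(λ_max) ≈ 8.2327.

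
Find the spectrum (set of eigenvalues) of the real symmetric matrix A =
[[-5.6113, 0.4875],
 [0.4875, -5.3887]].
sigma(A) ≈ {-6, -5}

A is real symmetric, so its spectrum consists of real eigenvalues. Expanding the characteristic polynomial of the displayed matrix gives
  det(λ I - A) = p(λ) = λ^2 + (11)λ + (30).
Solving p(λ) = 0 yields eigenvalues ≈ -6, -5. (A is shown rounded to 4 decimals, so these recover the underlying integer eigenvalues to within that precision.)
Verification: the trace of A = -11 equals the sum of eigenvalues -11, and det(A) ≈ 30.0000 matches the eigenvalue product 30.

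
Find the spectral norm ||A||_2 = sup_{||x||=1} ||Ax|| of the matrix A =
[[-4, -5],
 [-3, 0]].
||A||_2 = sqrt(45) ≈ 6.7082 (= sqrt(largest eigenvalue of A^T A))

||A||_2 = sigma_max(A) = sqrt(lambda_max(A^T A)). Form the symmetric matrix M = A^T A =
[[25, 20],
 [20, 25]].
Its characteristic polynomial (trace, determinant of M give the coefficients) is
  p(λ) = det(λ I - M) = λ^2 - 50λ + 225.
For λ^2 - 50λ + 225 the discriminant is 1600. It is a perfect square (40^2), so the roots are rational: λ = (50 ± 40)/2 = 45, 5.
So the eigenvalues of A^T A are ≈ 5, 45 (all ≥ 0, as they must be for A^T A). The largest is λ_max = 45, hence ||A||_2 = sqrt(λ_max) = sqrt(45) ≈ 6.7082.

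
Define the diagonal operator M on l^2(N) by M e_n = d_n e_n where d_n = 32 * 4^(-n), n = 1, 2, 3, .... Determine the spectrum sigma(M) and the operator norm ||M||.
sigma(M) = {32 * 4^(-n) : n ≥ 1} ∪ {0}; ||M|| = 8

A bounded diagonal operator on l^2 with diagonal entries d_n has spectrum equal to the closure of {d_n : n ≥ 1}: every d_n is an eigenvalue (with eigenvector e_n), so {d_n} ⊂ sigma(M); the spectrum is closed, so its closure is too; and for lambda not in the closure, (M - lambda I) has bounded inverse (the diagonal entries 1/(d_n - lambda) are bounded). For our sequence d_n = 32 * 4^(-n), n = 1, 2, 3, ...:
  - {d_n} = {32 * 4^(-n) : n ≥ 1}; the only limit point is 0
  - closure = {32 * 4^(-n) : n ≥ 1} ∪ {0}
For the norm: a diagonal operator has ||M|| = sup_n |d_n|. Here d_n = 32 * 4^(-n) is positive and decreasing, so sup_n |d_n| = d_1 = 32/4 = 8. So ||M|| = 8.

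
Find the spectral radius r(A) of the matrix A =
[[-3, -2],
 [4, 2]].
r(A) = sqrt(2) ≈ 1.4142

The eigenvalues of A are the roots of its characteristic polynomial. With M = A (coefficients from the trace and determinant):
  p(λ) = det(λ I - M) = λ^2 + λ + 2.
For λ^2 + λ + 2 the discriminant is -7. It is negative, so the roots are the complex-conjugate pair λ = -1/2 ± (sqrt(7)/2) i ≈ -0.5 ± 1.3229i. For a conjugate pair the product of the roots equals the constant term, so |λ|^2 = 2 and |λ| = sqrt(2) ≈ 1.4142.
Thus the eigenvalues (to 4 decimals) are -0.5 ± 1.3229i (modulus 1.4142). The spectral radius is the largest modulus: r(A) = sqrt(2) ≈ 1.4142. (Cross-check: r(A) ≤ ||A||_2 ≈ 5.734; equality holds whenever A is normal, though it can also hold for some non-normal A.)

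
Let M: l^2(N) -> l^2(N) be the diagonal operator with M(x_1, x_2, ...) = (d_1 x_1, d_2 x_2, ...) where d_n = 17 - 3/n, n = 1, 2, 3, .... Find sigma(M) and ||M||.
sigma(M) = {17 - 3/n : n ≥ 1} ∪ {17}; ||M|| = 17

A bounded diagonal operator on l^2 with diagonal entries d_n has spectrum equal to the closure of {d_n : n ≥ 1}: every d_n is an eigenvalue (with eigenvector e_n), so {d_n} ⊂ sigma(M); the spectrum is closed, so its closure is too; and for lambda not in the closure, (M - lambda I) has bounded inverse (the diagonal entries 1/(d_n - lambda) are bounded). For our sequence d_n = 17 - 3/n, n = 1, 2, 3, ...:
  - {d_n} = {17 - 3/n : n ≥ 1}; the only limit point is 17
  - closure = {17 - 3/n : n ≥ 1} ∪ {17}
For the norm: a diagonal operator has ||M|| = sup_n |d_n|. Here d_n = 17 - 3/n increases monotonically from d_1 = 14 toward 17, with all terms in [14, 17); so sup_n |d_n| = 17 (the supremum is the limit, not attained). So ||M|| = 17.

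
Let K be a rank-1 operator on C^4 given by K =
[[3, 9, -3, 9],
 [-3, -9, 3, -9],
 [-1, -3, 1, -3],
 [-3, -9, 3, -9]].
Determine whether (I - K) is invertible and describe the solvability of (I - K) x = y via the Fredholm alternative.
(I - K) is invertible (det(I - K) = 15 ≠ 0), so for every y in C^4 the equation (I - K) x = y has a unique solution.

K has rank 1, so it is an outer product K = u v^T: every row of K is a multiple of one row vector. Reading off the entries, u = (3, -3, -1, -3) and v = (1, 3, -1, 3) (row i of K equals u_i·v^T). A rank-one matrix u v^T satisfies K u = u (v·u) and kills the (3)-dimensional subspace v^⊥, so its characteristic polynomial is lambda^3 (lambda - v·u) with v·u = tr K = -14. Hence the eigenvalues of I - K are 1 (multiplicity 3) and 1 - (-14) = 15, so det(I - K) = 15. (Direct check: I - K =
[[-2, -9, 3, -9],
 [3, 10, -3, 9],
 [1, 3, 0, 3],
 [3, 9, -3, 10]]
has determinant 15.) The finite-dimensional Fredholm alternative says: either (I - K) is invertible, or ker(I - K) ≠ {0} and then range(I - K) = ker((I - K)^*)^⊥, with dim ker(I - K) = dim ker((I - K)^*). Since det(I - K) ≠ 0, 1 is not an eigenvalue of K and ker(I - K) = {0}, so we are in the first case: for every y there is a unique x = (I - K)^(-1) y. Explicitly, by the Sherman–Morrison formula, (I - u v^T)^(-1) = I + u v^T/(1 - v·u), i.e. (I - K)^(-1) = I + K/(15).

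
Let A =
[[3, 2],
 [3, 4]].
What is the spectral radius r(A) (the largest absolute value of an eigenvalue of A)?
r(A) = 6

The eigenvalues of A are the roots of its characteristic polynomial. With M = A (coefficients from the trace and determinant):
  p(λ) = det(λ I - M) = λ^2 - 7λ + 6.
For λ^2 - 7λ + 6 the discriminant is 25. It is a perfect square (5^2), so the roots are rational: λ = (7 ± 5)/2 = 6, 1.
Thus the eigenvalues (to 4 decimals) are 6 (modulus 6); 1 (modulus 1). The spectral radius is the largest modulus: r(A) = 6. (Cross-check: r(A) ≤ ||A||_2 ≈ 6.085; equality holds whenever A is normal, though it can also hold for some non-normal A.)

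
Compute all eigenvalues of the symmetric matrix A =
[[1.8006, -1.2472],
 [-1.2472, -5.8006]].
sigma(A) ≈ {-6, 2}

A is real symmetric, so its spectrum consists of real eigenvalues. Expanding the characteristic polynomial of the displayed matrix gives
  det(λ I - A) = p(λ) = λ^2 + (4)λ + (-12).
Solving p(λ) = 0 yields eigenvalues ≈ -6, 2. (A is shown rounded to 4 decimals, so these recover the underlying integer eigenvalues to within that precision.)
Verification: the trace of A = -4 equals the sum of eigenvalues -4, and det(A) ≈ -12.0001 matches the eigenvalue product -12.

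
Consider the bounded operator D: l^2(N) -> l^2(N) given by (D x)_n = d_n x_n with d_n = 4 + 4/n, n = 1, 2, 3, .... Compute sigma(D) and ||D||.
sigma(D) = {4 + 4/n : n ≥ 1} ∪ {4}; ||D|| = 8

A bounded diagonal operator on l^2 with diagonal entries d_n has spectrum equal to the closure of {d_n : n ≥ 1}: every d_n is an eigenvalue (with eigenvector e_n), so {d_n} ⊂ sigma(D); the spectrum is closed, so its closure is too; and for lambda not in the closure, (D - lambda I) has bounded inverse (the diagonal entries 1/(d_n - lambda) are bounded). For our sequence d_n = 4 + 4/n, n = 1, 2, 3, ...:
  - {d_n} = {4 + 4/n : n ≥ 1}; the only limit point is 4
  - closure = {4 + 4/n : n ≥ 1} ∪ {4}
For the norm: a diagonal operator has ||D|| = sup_n |d_n|. Here d_n = 4 + 4/n is positive and decreasing, so sup_n |d_n| = d_1 = 4 + 4 = 8. So ||D|| = 8.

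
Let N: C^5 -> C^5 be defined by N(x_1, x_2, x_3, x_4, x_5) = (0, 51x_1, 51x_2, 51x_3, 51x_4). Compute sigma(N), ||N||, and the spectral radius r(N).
sigma(N) = {0}; ||N|| = 51; r(N) = 0. (N is nilpotent with N^5 = 0.)

On C^5, N is a strictly lower-triangular matrix with 51 on the subdiagonal and zeros elsewhere, so its characteristic polynomial is lambda^5 and every eigenvalue is 0: sigma(N) = {0}. For the operator norm, N e_i = 51e_{i+1} for i = 1, ..., 4 and N e_5 = 0, so the singular values of N are 51 (with multiplicity 4) and 0; hence ||N|| = 51. The spectral radius r(N) = max|lambda| = 0. Note ||N|| > r(N) — characteristic of non-normal nilpotent operators. Indeed N^5 = 0.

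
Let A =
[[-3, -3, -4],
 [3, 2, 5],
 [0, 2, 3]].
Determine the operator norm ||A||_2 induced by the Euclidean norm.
||A||_2 ≈ 9.0063 (= sqrt(largest eigenvalue of A^T A))

||A||_2 = sigma_max(A) = sqrt(lambda_max(A^T A)). Form the symmetric matrix M = A^T A =
[[18, 15, 27],
 [15, 17, 28],
 [27, 28, 50]].
Its characteristic polynomial (trace, sum of principal 2x2 minors, determinant of M give the coefficients) is
  p(λ) = det(λ I - M) = λ^3 - 85λ^2 + 318λ - 225.
No integer candidate from the rational root theorem (±divisors of 225) is a root, so the roots are irrational. The cubic discriminant is Δ = 157383297 > 0, so there are three distinct real roots. p(0) = -225 and p(1) = 9 have opposite signs, so a root lies in (0, 1); Newton's method refines it to λ ≈ 0.9422. p(2) = 79 and p(3) = -9 have opposite signs, so a root lies in (2, 3); Newton's method refines it to λ ≈ 2.944. p(81) = -711 and p(82) = 5679 have opposite signs, so a root lies in (81, 82); Newton's method refines it to λ ≈ 81.1138. Check (Vieta): the three roots sum to 85, matching tr M = 85.
So the eigenvalues of A^T A are ≈ 0.9422, 2.944, 81.1138 (all ≥ 0, as they must be for A^T A). The largest is λ_max ≈ 81.1138, hence ||A||_2 = sqrt(λ_max) ≈ 9.0063.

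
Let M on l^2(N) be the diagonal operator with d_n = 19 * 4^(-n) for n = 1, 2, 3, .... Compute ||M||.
||M|| = 19/4 (attained at n = 1)

For M diagonal, ||M|| = sup_n |d_n|. The sequence d_n = 19 * 4^(-n) is positive and strictly decreasing (ratio 4^(-1) < 1), so the supremum is d_1 = 19/4. Hence ||M|| = 19/4.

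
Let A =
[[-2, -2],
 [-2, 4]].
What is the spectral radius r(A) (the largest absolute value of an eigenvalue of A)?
r(A) = (2 + sqrt(52))/2 ≈ 4.6056

The eigenvalues of A are the roots of its characteristic polynomial. With M = A (coefficients from the trace and determinant):
  p(λ) = det(λ I - M) = λ^2 - 2λ - 12.
For λ^2 - 2λ - 12 the discriminant is 52. It is nonnegative but not a perfect square, so the roots are real and irrational: λ = (2 ± sqrt(52))/2 ≈ 4.6056, -2.6056.
Thus the eigenvalues (to 4 decimals) are 4.6056 (modulus 4.6056); -2.6056 (modulus 2.6056). The spectral radius is the largest modulus: r(A) = (2 + sqrt(52))/2 ≈ 4.6056. (Cross-check: r(A) ≤ ||A||_2 ≈ 4.6056; equality holds whenever A is normal, though it can also hold for some non-normal A.)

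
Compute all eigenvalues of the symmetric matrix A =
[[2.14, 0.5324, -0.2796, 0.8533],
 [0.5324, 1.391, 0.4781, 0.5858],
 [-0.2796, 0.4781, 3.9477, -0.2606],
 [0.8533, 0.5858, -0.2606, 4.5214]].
sigma(A) ≈ {1, 2, 4, 5}

A is real symmetric, so its spectrum consists of real eigenvalues. Expanding the characteristic polynomial of the displayed matrix gives
  det(λ I - A) = p(λ) = λ^4 + (-12)λ^3 + (49)λ^2 + (-78.0024)λ + (40.0021).
Solving p(λ) = 0 yields eigenvalues ≈ 1, 2, 4, 5. (A is shown rounded to 4 decimals, so these recover the underlying integer eigenvalues to within that precision.)
Verification: the trace of A = 12 equals the sum of eigenvalues 12, and det(A) ≈ 40.0021 matches the eigenvalue product 40.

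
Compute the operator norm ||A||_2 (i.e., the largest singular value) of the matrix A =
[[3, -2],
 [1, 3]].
||A||_2 = sqrt((23 + sqrt(45))/2) ≈ 3.8541 (= sqrt(largest eigenvalue of A^T A))

||A||_2 = sigma_max(A) = sqrt(lambda_max(A^T A)). Form the symmetric matrix M = A^T A =
[[10, -3],
 [-3, 13]].
Its characteristic polynomial (trace, determinant of M give the coefficients) is
  p(λ) = det(λ I - M) = λ^2 - 23λ + 121.
For λ^2 - 23λ + 121 the discriminant is 45. It is nonnegative but not a perfect square, so the roots are real and irrational: λ = (23 ± sqrt(45))/2 ≈ 14.8541, 8.1459.
So the eigenvalues of A^T A are ≈ 8.1459, 14.8541 (all ≥ 0, as they must be for A^T A). The largest is λ_max = (23 + sqrt(45))/2 ≈ 14.8541, hence ||A||_2 = sqrt(λ_max) = sqrt((23 + sqrt(45))/2) ≈ 3.8541.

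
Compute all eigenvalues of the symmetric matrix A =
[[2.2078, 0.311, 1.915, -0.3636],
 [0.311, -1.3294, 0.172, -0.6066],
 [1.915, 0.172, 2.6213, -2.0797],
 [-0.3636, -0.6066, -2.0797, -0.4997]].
sigma(A) ≈ {-2, -1, 1, 5}

A is real symmetric, so its spectrum consists of real eigenvalues. Expanding the characteristic polynomial of the displayed matrix gives
  det(λ I - A) = p(λ) = λ^4 + (-3)λ^3 + (-11)λ^2 + (3)λ + (10.0014).
Solving p(λ) = 0 yields eigenvalues ≈ -2, -1, 1, 5. (A is shown rounded to 4 decimals, so these recover the underlying integer eigenvalues to within that precision.)
Verification: the trace of A = 3 equals the sum of eigenvalues 3, and det(A) ≈ 10.0014 matches the eigenvalue product 10.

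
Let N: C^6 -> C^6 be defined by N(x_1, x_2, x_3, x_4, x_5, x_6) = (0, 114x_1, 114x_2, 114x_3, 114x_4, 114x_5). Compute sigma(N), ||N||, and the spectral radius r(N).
sigma(N) = {0}; ||N|| = 114; r(N) = 0. (N is nilpotent with N^6 = 0.)

On C^6, N is a strictly lower-triangular matrix with 114 on the subdiagonal and zeros elsewhere, so its characteristic polynomial is lambda^6 and every eigenvalue is 0: sigma(N) = {0}. For the operator norm, N e_i = 114e_{i+1} for i = 1, ..., 5 and N e_6 = 0, so the singular values of N are 114 (with multiplicity 5) and 0; hence ||N|| = 114. The spectral radius r(N) = max|lambda| = 0. Note ||N|| > r(N) — characteristic of non-normal nilpotent operators. Indeed N^6 = 0.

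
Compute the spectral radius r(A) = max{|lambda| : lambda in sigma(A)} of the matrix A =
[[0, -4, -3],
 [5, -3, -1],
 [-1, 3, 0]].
r(A) ≈ 4.2699

The eigenvalues of A are the roots of its characteristic polynomial. With M = A (coefficients from the trace, the sum of principal 2x2 minors, and det A):
  p(λ) = det(λ I - M) = λ^3 + 3λ^2 + 20λ + 40.
No integer candidate from the rational root theorem (±divisors of 40) is a root, so the roots are irrational. The cubic discriminant is Δ = -32720 < 0, so there is one real root and a complex-conjugate pair. p(-3) = -20 and p(-2) = 4 have opposite signs, so a root lies in (-3, -2); Newton's method refines it to λ ≈ -2.194. Dividing out (λ - (-2.194)) leaves approximately λ^2 + 0.806λ + 18.2316. For λ^2 + 0.806λ + 18.2316 the discriminant is -72.2768. It is negative, so the remaining roots are the complex-conjugate pair λ ≈ -0.403 ± 4.2508i. Their product equals the constant term, so |λ|^2 ≈ 18.2316 and |λ| ≈ 4.2699.
Thus the eigenvalues (to 4 decimals) are -2.194 (modulus 2.194); -0.403 ± 4.2508i (modulus 4.2699). The spectral radius is the largest modulus: r(A) ≈ 4.2699. (Cross-check: r(A) ≤ ||A||_2 ≈ 7.3192; equality holds whenever A is normal, though it can also hold for some non-normal A.)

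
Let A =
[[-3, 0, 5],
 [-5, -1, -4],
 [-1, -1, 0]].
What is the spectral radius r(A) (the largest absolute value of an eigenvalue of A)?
r(A) = 4

The eigenvalues of A are the roots of its characteristic polynomial. With M = A (coefficients from the trace, the sum of principal 2x2 minors, and det A):
  p(λ) = det(λ I - M) = λ^3 + 4λ^2 + 4λ - 32.
By the rational root theorem any rational root is an integer divisor of 32. Testing λ = 2: p(2) = 8 + 16 + 8 - 32 = 0, so λ = 2 is a root. Dividing out (λ - 2) leaves p(λ) = (λ - 2)(λ^2 + 6λ + 16). For λ^2 + 6λ + 16 the discriminant is -28. It is negative, so the roots are the complex-conjugate pair λ = -3 ± (sqrt(28)/2) i ≈ -3 ± 2.6458i. For a conjugate pair the product of the roots equals the constant term, so |λ|^2 = 16 and |λ| = sqrt(16) = 4.
Thus the eigenvalues (to 4 decimals) are -3 ± 2.6458i (modulus 4); 2 (modulus 2). The spectral radius is the largest modulus: r(A) = 4. (Cross-check: r(A) ≤ ||A||_2 ≈ 6.6946; equality holds whenever A is normal, though it can also hold for some non-normal A.)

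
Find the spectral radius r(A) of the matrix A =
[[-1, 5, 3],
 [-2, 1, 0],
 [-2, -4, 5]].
r(A) = 5

The eigenvalues of A are the roots of its characteristic polynomial. With M = A (coefficients from the trace, the sum of principal 2x2 minors, and det A):
  p(λ) = det(λ I - M) = λ^3 - 5λ^2 + 15λ - 75.
By the rational root theorem any rational root is an integer divisor of 75. Testing λ = 5: p(5) = 125 - 125 + 75 - 75 = 0, so λ = 5 is a root. Dividing out (λ - 5) leaves p(λ) = (λ - 5)(λ^2 + 15). For λ^2 + 15 the discriminant is -60. It is negative, so the roots are the complex-conjugate pair λ = 0 ± (sqrt(60)/2) i ≈ 0 ± 3.873i. For a conjugate pair the product of the roots equals the constant term, so |λ|^2 = 15 and |λ| = sqrt(15) ≈ 3.873.
Thus the eigenvalues (to 4 decimals) are 0 ± 3.873i (modulus 3.873); 5 (modulus 5). The spectral radius is the largest modulus: r(A) = 5. (Cross-check: r(A) ≤ ||A||_2 ≈ 6.7768; equality holds whenever A is normal, though it can also hold for some non-normal A.)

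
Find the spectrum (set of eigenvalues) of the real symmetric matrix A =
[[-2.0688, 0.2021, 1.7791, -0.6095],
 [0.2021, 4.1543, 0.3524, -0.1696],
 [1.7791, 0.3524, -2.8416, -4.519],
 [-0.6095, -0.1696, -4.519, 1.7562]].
sigma(A) ≈ {-6, -2, 4, 5}

A is real symmetric, so its spectrum consists of real eigenvalues. Expanding the characteristic polynomial of the displayed matrix gives
  det(λ I - A) = p(λ) = λ^4 + (-1)λ^3 + (-40)λ^2 + (52.0032)λ + (240).
Solving p(λ) = 0 yields eigenvalues ≈ -6, -2, 4, 5. (A is shown rounded to 4 decimals, so these recover the underlying integer eigenvalues to within that precision.)
Verification: the trace of A = 1 equals the sum of eigenvalues 1, and det(A) ≈ 239.9992 matches the eigenvalue product 240.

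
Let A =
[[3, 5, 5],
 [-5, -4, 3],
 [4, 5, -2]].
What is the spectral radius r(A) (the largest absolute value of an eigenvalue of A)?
r(A) = 7

The eigenvalues of A are the roots of its characteristic polynomial. With M = A (coefficients from the trace, the sum of principal 2x2 minors, and det A):
  p(λ) = det(λ I - M) = λ^3 + 3λ^2 - 20λ + 56.
By the rational root theorem any rational root is an integer divisor of 56. Testing λ = -7: p(-7) = -343 + 147 + 140 + 56 = 0, so λ = -7 is a root. Dividing out (λ + 7) leaves p(λ) = (λ + 7)(λ^2 - 4λ + 8). For λ^2 - 4λ + 8 the discriminant is -16. It is negative, so the roots are the complex-conjugate pair λ = 2 ± (sqrt(16)/2) i ≈ 2 ± 2i. For a conjugate pair the product of the roots equals the constant term, so |λ|^2 = 8 and |λ| = sqrt(8) ≈ 2.8284.
Thus the eigenvalues (to 4 decimals) are 2 ± 2i (modulus 2.8284); -7 (modulus 7). The spectral radius is the largest modulus: r(A) = 7. (Cross-check: r(A) ≤ ||A||_2 ≈ 10.6628; equality holds whenever A is normal, though it can also hold for some non-normal A.)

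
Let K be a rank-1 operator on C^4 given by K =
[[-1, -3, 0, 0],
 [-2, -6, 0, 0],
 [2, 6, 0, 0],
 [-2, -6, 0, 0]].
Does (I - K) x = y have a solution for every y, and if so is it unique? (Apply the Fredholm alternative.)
(I - K) is invertible (det(I - K) = 8 ≠ 0), so for every y in C^4 the equation (I - K) x = y has a unique solution.

K has rank 1, so it is an outer product K = u v^T: every row of K is a multiple of one row vector. Reading off the entries, u = (-1, -2, 2, -2) and v = (1, 3, 0, 0) (row i of K equals u_i·v^T). A rank-one matrix u v^T satisfies K u = u (v·u) and kills the (3)-dimensional subspace v^⊥, so its characteristic polynomial is lambda^3 (lambda - v·u) with v·u = tr K = -7. Hence the eigenvalues of I - K are 1 (multiplicity 3) and 1 - (-7) = 8, so det(I - K) = 8. (Direct check: I - K =
[[2, 3, 0, 0],
 [2, 7, 0, 0],
 [-2, -6, 1, 0],
 [2, 6, 0, 1]]
has determinant 8.) The finite-dimensional Fredholm alternative says: either (I - K) is invertible, or ker(I - K) ≠ {0} and then range(I - K) = ker((I - K)^*)^⊥, with dim ker(I - K) = dim ker((I - K)^*). Since det(I - K) ≠ 0, 1 is not an eigenvalue of K and ker(I - K) = {0}, so we are in the first case: for every y there is a unique x = (I - K)^(-1) y. Explicitly, by the Sherman–Morrison formula, (I - u v^T)^(-1) = I + u v^T/(1 - v·u), i.e. (I - K)^(-1) = I + K/(8).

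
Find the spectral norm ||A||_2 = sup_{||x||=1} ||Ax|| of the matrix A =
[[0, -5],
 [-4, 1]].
||A||_2 = sqrt((42 + sqrt(164))/2) ≈ 5.2348 (= sqrt(largest eigenvalue of A^T A))

||A||_2 = sigma_max(A) = sqrt(lambda_max(A^T A)). Form the symmetric matrix M = A^T A =
[[16, -4],
 [-4, 26]].
Its characteristic polynomial (trace, determinant of M give the coefficients) is
  p(λ) = det(λ I - M) = λ^2 - 42λ + 400.
For λ^2 - 42λ + 400 the discriminant is 164. It is nonnegative but not a perfect square, so the roots are real and irrational: λ = (42 ± sqrt(164))/2 ≈ 27.4031, 14.5969.
So the eigenvalues of A^T A are ≈ 14.5969, 27.4031 (all ≥ 0, as they must be for A^T A). The largest is λ_max = (42 + sqrt(164))/2 ≈ 27.4031, hence ||A||_2 = sqrt(λ_max) = sqrt((42 + sqrt(164))/2) ≈ 5.2348.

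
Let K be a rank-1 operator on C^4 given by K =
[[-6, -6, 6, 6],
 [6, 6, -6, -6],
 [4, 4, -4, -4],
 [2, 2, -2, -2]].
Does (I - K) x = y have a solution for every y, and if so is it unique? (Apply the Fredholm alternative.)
(I - K) is invertible (det(I - K) = 7 ≠ 0), so for every y in C^4 the equation (I - K) x = y has a unique solution.

K has rank 1, so it is an outer product K = u v^T: every row of K is a multiple of one row vector. Reading off the entries, u = (3, -3, -2, -1) and v = (-2, -2, 2, 2) (row i of K equals u_i·v^T). A rank-one matrix u v^T satisfies K u = u (v·u) and kills the (3)-dimensional subspace v^⊥, so its characteristic polynomial is lambda^3 (lambda - v·u) with v·u = tr K = -6. Hence the eigenvalues of I - K are 1 (multiplicity 3) and 1 - (-6) = 7, so det(I - K) = 7. (Direct check: I - K =
[[7, 6, -6, -6],
 [-6, -5, 6, 6],
 [-4, -4, 5, 4],
 [-2, -2, 2, 3]]
has determinant 7.) The finite-dimensional Fredholm alternative says: either (I - K) is invertible, or ker(I - K) ≠ {0} and then range(I - K) = ker((I - K)^*)^⊥, with dim ker(I - K) = dim ker((I - K)^*). Since det(I - K) ≠ 0, 1 is not an eigenvalue of K and ker(I - K) = {0}, so we are in the first case: for every y there is a unique x = (I - K)^(-1) y. Explicitly, by the Sherman–Morrison formula, (I - u v^T)^(-1) = I + u v^T/(1 - v·u), i.e. (I - K)^(-1) = I + K/(7).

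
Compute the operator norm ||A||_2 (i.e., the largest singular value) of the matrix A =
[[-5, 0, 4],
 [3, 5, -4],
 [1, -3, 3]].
||A||_2 ≈ 9.2118 (= sqrt(largest eigenvalue of A^T A))

||A||_2 = sigma_max(A) = sqrt(lambda_max(A^T A)). Form the symmetric matrix M = A^T A =
[[35, 12, -29],
 [12, 34, -29],
 [-29, -29, 41]].
Its characteristic polynomial (trace, sum of principal 2x2 minors, determinant of M give the coefficients) is
  p(λ) = det(λ I - M) = λ^3 - 110λ^2 + 2193λ - 5041.
No integer candidate from the rational root theorem (±divisors of 5041) is a root, so the roots are irrational. The cubic discriminant is Δ = 10369509025 > 0, so there are three distinct real roots. p(2) = -1087 and p(3) = 575 have opposite signs, so a root lies in (2, 3); Newton's method refines it to λ ≈ 2.6398. p(22) = 613 and p(23) = -625 have opposite signs, so a root lies in (22, 23); Newton's method refines it to λ ≈ 22.5037. p(84) = -4285 and p(85) = 739 have opposite signs, so a root lies in (84, 85); Newton's method refines it to λ ≈ 84.8564. Check (Vieta): the three roots sum to 110, matching tr M = 110.
So the eigenvalues of A^T A are ≈ 2.6398, 22.5037, 84.8564 (all ≥ 0, as they must be for A^T A). The largest is λ_max ≈ 84.8564, hence ||A||_2 = sqrt(λ_max) ≈ 9.2118.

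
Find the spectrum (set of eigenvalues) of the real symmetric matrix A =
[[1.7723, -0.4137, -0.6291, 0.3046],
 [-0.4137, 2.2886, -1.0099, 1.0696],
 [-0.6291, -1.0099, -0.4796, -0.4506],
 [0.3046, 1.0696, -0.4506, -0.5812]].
sigma(A) ≈ {-1, 2, 3} (-1 with multiplicity 2)

A is real symmetric, so its spectrum consists of real eigenvalues. Expanding the characteristic polynomial of the displayed matrix gives
  det(λ I - A) = p(λ) = λ^4 + (-3)λ^3 + (-3)λ^2 + (7)λ + (6).
Solving p(λ) = 0 yields eigenvalues ≈ -1, -1, 2, 3. (A is shown rounded to 4 decimals, so these recover the underlying integer eigenvalues to within that precision.)
Verification: the trace of A = 3 equals the sum of eigenvalues 3, and det(A) ≈ 5.9996 matches the eigenvalue product 6.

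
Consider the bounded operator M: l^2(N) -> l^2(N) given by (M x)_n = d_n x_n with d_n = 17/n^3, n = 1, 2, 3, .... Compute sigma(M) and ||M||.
sigma(M) = {17/n^3 : n ≥ 1} ∪ {0}; ||M|| = 17

A bounded diagonal operator on l^2 with diagonal entries d_n has spectrum equal to the closure of {d_n : n ≥ 1}: every d_n is an eigenvalue (with eigenvector e_n), so {d_n} ⊂ sigma(M); the spectrum is closed, so its closure is too; and for lambda not in the closure, (M - lambda I) has bounded inverse (the diagonal entries 1/(d_n - lambda) are bounded). For our sequence d_n = 17/n^3, n = 1, 2, 3, ...:
  - {d_n} = {17/n^3 : n ≥ 1}; the only limit point is 0
  - closure = {17/n^3 : n ≥ 1} ∪ {0}
For the norm: a diagonal operator has ||M|| = sup_n |d_n|. Here d_n = 17/n^3 is positive and decreasing, so sup_n |d_n| = d_1 = 17. So ||M|| = 17.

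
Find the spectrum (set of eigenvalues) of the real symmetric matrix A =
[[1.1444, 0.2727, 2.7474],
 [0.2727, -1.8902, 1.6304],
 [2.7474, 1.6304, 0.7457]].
sigma(A) ≈ {-3, -1, 4}

A is real symmetric, so its spectrum consists of real eigenvalues. Expanding the characteristic polynomial of the displayed matrix gives
  det(λ I - A) = p(λ) = λ^3 + (0)λ^2 + (-13)λ + (-12).
Solving p(λ) = 0 yields eigenvalues ≈ -3, -1, 4. (A is shown rounded to 4 decimals, so these recover the underlying integer eigenvalues to within that precision.)
Verification: the trace of A = 0 equals the sum of eigenvalues 0, and det(A) ≈ 12.0001 matches the eigenvalue product 12.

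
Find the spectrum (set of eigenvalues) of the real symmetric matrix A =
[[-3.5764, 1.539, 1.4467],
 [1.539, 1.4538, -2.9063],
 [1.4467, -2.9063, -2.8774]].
sigma(A) ≈ {-6, -2, 3}

A is real symmetric, so its spectrum consists of real eigenvalues. Expanding the characteristic polynomial of the displayed matrix gives
  det(λ I - A) = p(λ) = λ^3 + (5)λ^2 + (-12)λ + (-36).
Solving p(λ) = 0 yields eigenvalues ≈ -6, -2, 3. (A is shown rounded to 4 decimals, so these recover the underlying integer eigenvalues to within that precision.)
Verification: the trace of A = -5 equals the sum of eigenvalues -5, and det(A) ≈ 35.9999 matches the eigenvalue product 36.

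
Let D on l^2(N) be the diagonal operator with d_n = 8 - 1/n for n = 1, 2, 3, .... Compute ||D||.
||D|| = 8

For a diagonal operator on l^2 with entries d_n, ||D|| = sup_n |d_n|. Here d_1 = 7, d_2 = 15/2, ..., and d_n = 8 - 1/n increases monotonically toward 8. All terms lie in [7, 8), so |d_n| = d_n and the supremum is the limit 8, which is not attained by any individual d_n. Hence ||D|| = 8.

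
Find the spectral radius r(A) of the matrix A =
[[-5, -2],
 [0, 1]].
r(A) = 5

The eigenvalues of A are the roots of its characteristic polynomial. With M = A (coefficients from the trace and determinant):
  p(λ) = det(λ I - M) = λ^2 + 4λ - 5.
For λ^2 + 4λ - 5 the discriminant is 36. It is a perfect square (6^2), so the roots are rational: λ = (-4 ± 6)/2 = 1, -5.
Thus the eigenvalues (to 4 decimals) are 1 (modulus 1); -5 (modulus 5). The spectral radius is the largest modulus: r(A) = 5. (Cross-check: r(A) ≤ ||A||_2 ≈ 5.3983; equality holds whenever A is normal, though it can also hold for some non-normal A.)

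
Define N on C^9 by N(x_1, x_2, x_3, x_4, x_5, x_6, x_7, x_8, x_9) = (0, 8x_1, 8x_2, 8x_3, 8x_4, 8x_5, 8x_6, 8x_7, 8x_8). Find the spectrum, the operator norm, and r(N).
sigma(N) = {0}; ||N|| = 8; r(N) = 0. (N is nilpotent with N^9 = 0.)

On C^9, N is a strictly lower-triangular matrix with 8 on the subdiagonal and zeros elsewhere, so its characteristic polynomial is lambda^9 and every eigenvalue is 0: sigma(N) = {0}. For the operator norm, N e_i = 8e_{i+1} for i = 1, ..., 8 and N e_9 = 0, so the singular values of N are 8 (with multiplicity 8) and 0; hence ||N|| = 8. The spectral radius r(N) = max|lambda| = 0. Note ||N|| > r(N) — characteristic of non-normal nilpotent operators. Indeed N^9 = 0.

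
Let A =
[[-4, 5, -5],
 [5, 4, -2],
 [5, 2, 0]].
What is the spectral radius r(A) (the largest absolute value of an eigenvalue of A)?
r(A) = 4

The eigenvalues of A are the roots of its characteristic polynomial. With M = A (coefficients from the trace, the sum of principal 2x2 minors, and det A):
  p(λ) = det(λ I - M) = λ^3 - 12λ + 16.
By the rational root theorem any rational root is an integer divisor of 16. Testing λ = -4: p(-4) = -64 + 0 + 48 + 16 = 0, so λ = -4 is a root. Dividing out (λ + 4) leaves p(λ) = (λ + 4)(λ^2 - 4λ + 4). For λ^2 - 4λ + 4 the discriminant is 0. It is a perfect square (0^2), so the roots are rational: λ = (4 ± 0)/2 = 2, 2.
Thus the eigenvalues (to 4 decimals) are 2 (modulus 2); -4 (modulus 4). The spectral radius is the largest modulus: r(A) = 4. (Cross-check: r(A) ≤ ||A||_2 ≈ 8.4786; equality holds whenever A is normal, though it can also hold for some non-normal A.)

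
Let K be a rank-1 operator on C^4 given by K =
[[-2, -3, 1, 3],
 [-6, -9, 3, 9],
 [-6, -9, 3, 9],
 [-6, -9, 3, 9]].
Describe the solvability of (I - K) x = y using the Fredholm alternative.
(I - K) is singular (det(I - K) = 0, i.e. 1 ∈ sigma(K)). (I - K) x = y is solvable iff y ⊥ ker((I - K)^*) = span{(-2, -3, 1, 3)}, i.e. iff -2y_1 - 3y_2 + y_3 + 3y_4 = 0. When solvable, the solutions are x = y + c·(1, 3, 3, 3), c arbitrary (ker(I - K) = span{(1, 3, 3, 3)}, dimension 1).

K has rank 1, so it is an outer product K = u v^T: every row of K is a multiple of one row vector. Reading off the entries, u = (1, 3, 3, 3) and v = (-2, -3, 1, 3) (row i of K equals u_i·v^T). A rank-one matrix u v^T satisfies K u = u (v·u) and kills the (3)-dimensional subspace v^⊥, so its characteristic polynomial is lambda^3 (lambda - v·u) with v·u = tr K = 1. Hence the eigenvalues of I - K are 1 (multiplicity 3) and 1 - (1) = 0, so det(I - K) = 0. (Direct check: I - K =
[[3, 3, -1, -3],
 [6, 10, -3, -9],
 [6, 9, -2, -9],
 [6, 9, -3, -8]]
has determinant 0.) So 1 is an eigenvalue of K and (I - K) is not invertible. The finite-dimensional Fredholm alternative says: either (I - K) is invertible, or ker(I - K) ≠ {0} and then range(I - K) = ker((I - K)^*)^⊥, with dim ker(I - K) = dim ker((I - K)^*). We are in the second case, so we need both kernels. Kernel of I - K: (I - K) u = u - u (v·u) = u - u = 0, so ker(I - K) = span{u} = span{(1, 3, 3, 3)} (it is exactly 1-dimensional because rank(I - K) = 3). Kernel of the adjoint: K is real, so (I - K)^* = I - K^T = I - v u^T, and (I - v u^T) v = v - v (u·v) = 0; hence ker((I - K)^*) = span{v} = span{(-2, -3, 1, 3)}. Therefore (I - K) x = y is solvable iff <y, v> = 0, i.e. iff -2y_1 - 3y_2 + y_3 + 3y_4 = 0. When this holds, K y = u (v·y) = 0, so (I - K) y = y and x = y is a particular solution; the full solution set is the line x = y + c·u = y + c·(1, 3, 3, 3), c ∈ C.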